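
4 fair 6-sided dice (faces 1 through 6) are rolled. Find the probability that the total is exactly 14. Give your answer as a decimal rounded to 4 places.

0.1127

There are 6^4 = 1296 equally likely outcomes.
The number of ordered 4-tuples from {1,…,6} summing to 14 is 146.
P(sum = 14) = 146/1296 = 73/648 ≈ 0.1127.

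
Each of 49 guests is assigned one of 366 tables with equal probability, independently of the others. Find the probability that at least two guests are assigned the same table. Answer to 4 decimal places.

It's easier to compute the probability that all 49 are distinct.
P(all distinct) = 366/366 · 365/366 · ··· · 318/366 ≈ 0.0346.
So the probability of at least one match is 1 − 0.0346 = 0.9654.

0.9654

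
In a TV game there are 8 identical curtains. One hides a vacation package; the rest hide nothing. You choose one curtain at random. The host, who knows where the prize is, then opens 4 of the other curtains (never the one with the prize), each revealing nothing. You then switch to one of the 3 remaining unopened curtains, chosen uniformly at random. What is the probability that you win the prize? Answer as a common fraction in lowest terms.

Your original curtain holds the prize with probability 1/8, so the other 7 collectively hold it with probability 7/8.
The host can always find 4 empty curtains to open, so the reveals don't change that 7/8; it is now spread over the 3 remaining unopened curtains.
P(win by switching) = (7/8) · (1/3) = 7/24.

7/24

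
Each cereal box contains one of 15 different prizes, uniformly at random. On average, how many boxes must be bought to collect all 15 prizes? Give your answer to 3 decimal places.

49.773

After i distinct types are collected, each trial gives a new one with probability (15−i)/15, so the expected wait for the next new type is 15/(15−i).
E = 15/15 + 15/14 + 15/13 + 15/12 + 15/11 + 15/10 + 15/9 + 15/8 + 15/7 + 15/6 + 15/5 + 15/4 + 15/3 + 15/2 + 15/1 = 1195757/24024 ≈ 49.773.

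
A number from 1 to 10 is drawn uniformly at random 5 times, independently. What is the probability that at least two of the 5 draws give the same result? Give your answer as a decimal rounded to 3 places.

0.698

P(all 5 different) = 10/10 · 9/10 · ··· · 6/10 ≈ 0.302.
P(at least two equal) = 1 − 0.302 = 0.698.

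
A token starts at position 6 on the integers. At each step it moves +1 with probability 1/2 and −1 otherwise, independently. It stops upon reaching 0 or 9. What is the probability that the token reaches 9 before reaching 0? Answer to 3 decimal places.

With a fair step, P(i) = ½P(i−1) + ½P(i+1) with P(0)=0, P(9)=1 has the linear solution P(i) = i/9.
P(6) = 6/9 = 2/3 ≈ 0.667.

0.667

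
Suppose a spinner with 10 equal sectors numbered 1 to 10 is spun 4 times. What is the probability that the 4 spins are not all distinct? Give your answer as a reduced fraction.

P(all 4 different) = 10/10 · 9/10 · ··· · 7/10 = 63/125.
P(at least two equal) = 1 − 63/125 = 62/125.

62/125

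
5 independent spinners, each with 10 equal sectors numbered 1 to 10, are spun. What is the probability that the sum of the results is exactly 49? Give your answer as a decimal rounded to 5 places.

There are 10^5 = 100000 equally likely outcomes.
The number of ordered 5-tuples from {1,…,10} summing to 49 is 5.
P(sum = 49) = 5/100000 = 1/20000 ≈ 0.00005.

0.00005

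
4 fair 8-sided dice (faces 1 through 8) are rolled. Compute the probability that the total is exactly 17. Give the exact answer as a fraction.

21/256

There are 8^4 = 4096 equally likely outcomes.
The number of ordered 4-tuples from {1,…,8} summing to 17 is 336.
P(sum = 17) = 336/4096 = 21/256.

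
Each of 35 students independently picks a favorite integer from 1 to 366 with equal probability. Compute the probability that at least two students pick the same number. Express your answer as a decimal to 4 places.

0.8135

It's easier to compute the probability that all 35 are distinct.
P(all distinct) = 366/366 · 365/366 · ··· · 332/366 ≈ 0.1865.
So the probability of at least one match is 1 − 0.1865 = 0.8135.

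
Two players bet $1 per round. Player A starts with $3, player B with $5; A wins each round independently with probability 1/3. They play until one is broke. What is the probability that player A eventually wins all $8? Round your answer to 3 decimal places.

Let r = q/p = (2/3)/(1/3) = 2. The recurrence P(i) = p·P(i+1) + q·P(i−1) with P(0)=0, P(8)=1 gives P(i) = (1 − r^i)/(1 − r^8).
P(3) = (1 − (2)^3) / (1 − (2)^8) = 7/255 ≈ 0.027.

0.027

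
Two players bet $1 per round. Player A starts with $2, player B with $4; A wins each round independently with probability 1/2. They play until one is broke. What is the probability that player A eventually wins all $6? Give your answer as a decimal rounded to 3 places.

With a fair step, P(i) = ½P(i−1) + ½P(i+1) with P(0)=0, P(6)=1 has the linear solution P(i) = i/6.
P(2) = 2/6 = 1/3 ≈ 0.333.

0.333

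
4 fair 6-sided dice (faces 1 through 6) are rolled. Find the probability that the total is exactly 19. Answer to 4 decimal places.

There are 6^4 = 1296 equally likely outcomes.
The number of ordered 4-tuples from {1,…,6} summing to 19 is 56.
P(sum = 19) = 56/1296 = 7/162 ≈ 0.0432.

0.0432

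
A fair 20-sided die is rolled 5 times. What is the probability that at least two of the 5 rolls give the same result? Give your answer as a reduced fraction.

2093/5000

P(all 5 different) = 20/20 · 19/20 · ··· · 16/20 = 2907/5000.
P(at least two equal) = 1 − 2907/5000 = 2093/5000.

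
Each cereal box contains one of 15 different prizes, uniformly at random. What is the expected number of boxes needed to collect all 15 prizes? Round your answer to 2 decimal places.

49.77

After i distinct types are collected, each trial gives a new one with probability (15−i)/15, so the expected wait for the next new type is 15/(15−i).
E = 15/15 + 15/14 + 15/13 + 15/12 + 15/11 + 15/10 + 15/9 + 15/8 + 15/7 + 15/6 + 15/5 + 15/4 + 15/3 + 15/2 + 15/1 = 1195757/24024 ≈ 49.77.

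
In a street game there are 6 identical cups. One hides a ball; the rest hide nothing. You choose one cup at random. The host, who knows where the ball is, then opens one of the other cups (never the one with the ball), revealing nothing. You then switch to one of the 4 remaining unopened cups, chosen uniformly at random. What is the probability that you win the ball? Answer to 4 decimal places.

Your original cup holds the ball with probability 1/6, so the other 5 collectively hold it with probability 5/6.
The host can always find an empty cup to open, so this doesn't change that 5/6; it is now spread over the 4 remaining unopened cups.
P(win by switching) = (5/6) · (1/4) = 5/24 ≈ 0.2083.

0.2083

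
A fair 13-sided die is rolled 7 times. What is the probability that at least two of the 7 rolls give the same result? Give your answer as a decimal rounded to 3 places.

P(all 7 different) = 13/13 · 12/13 · ··· · 7/13 ≈ 0.138.
P(at least two equal) = 1 − 0.138 = 0.862.

0.862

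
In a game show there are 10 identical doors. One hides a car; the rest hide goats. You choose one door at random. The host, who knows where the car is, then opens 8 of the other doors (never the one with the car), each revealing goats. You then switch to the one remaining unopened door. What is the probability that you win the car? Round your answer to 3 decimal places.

0.900

Your original door holds the car with probability 1/10, so the other 9 collectively hold it with probability 9/10.
The host can always find 8 empty doors to open, so the reveals don't change that 9/10; it is now spread over the 1 remaining unopened door.
P(win by switching) = (9/10) · (1/1) = 9/10 ≈ 0.900.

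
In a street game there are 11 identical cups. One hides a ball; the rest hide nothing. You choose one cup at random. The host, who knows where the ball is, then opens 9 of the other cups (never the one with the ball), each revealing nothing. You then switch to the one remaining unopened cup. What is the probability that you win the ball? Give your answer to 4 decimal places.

Your original cup holds the ball with probability 1/11, so the other 10 collectively hold it with probability 10/11.
The host can always find 9 empty cups to open, so the reveals don't change that 10/11; it is now spread over the 1 remaining unopened cup.
P(win by switching) = (10/11) · (1/1) = 10/11 ≈ 0.9091.

0.9091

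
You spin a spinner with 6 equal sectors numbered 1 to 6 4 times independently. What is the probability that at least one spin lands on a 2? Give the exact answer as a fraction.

P(no spin lands on a 2) = (5/6)^4 = 625/1296.
P(at least one) = 1 − 625/1296 = 671/1296.

671/1296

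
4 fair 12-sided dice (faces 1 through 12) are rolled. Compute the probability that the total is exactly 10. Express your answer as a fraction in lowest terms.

7/1728

There are 12^4 = 20736 equally likely outcomes.
The number of ordered 4-tuples from {1,…,12} summing to 10 is 84.
P(sum = 10) = 84/20736 = 7/1728.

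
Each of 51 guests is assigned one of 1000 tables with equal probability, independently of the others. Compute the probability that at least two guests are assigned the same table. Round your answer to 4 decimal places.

0.7267

It's easier to compute the probability that all 51 are distinct.
P(all distinct) = 1000/1000 · 999/1000 · ··· · 950/1000 ≈ 0.2733.
So the probability of at least one match is 1 − 0.2733 = 0.7267.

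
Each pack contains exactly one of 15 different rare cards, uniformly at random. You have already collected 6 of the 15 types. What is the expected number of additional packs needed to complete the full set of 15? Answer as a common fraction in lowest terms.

Starting from 6 distinct types, each trial gives a new one with probability (15−i)/15 when i types are held, so the wait for the next new type is 15/(15−i).
E = 15/9 + 15/8 + 15/7 + 15/6 + 15/5 + 15/4 + 15/3 + 15/2 + 15/1 = 7129/168.

7129/168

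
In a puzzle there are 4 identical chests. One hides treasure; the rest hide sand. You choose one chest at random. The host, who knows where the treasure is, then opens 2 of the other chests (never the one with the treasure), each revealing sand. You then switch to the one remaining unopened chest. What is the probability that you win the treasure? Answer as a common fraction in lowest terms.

3/4

Your original chest holds the treasure with probability 1/4, so the other 3 collectively hold it with probability 3/4.
The host can always find 2 empty chests to open, so the reveals don't change that 3/4; it is now spread over the 1 remaining unopened chest.
P(win by switching) = (3/4) · (1/1) = 3/4.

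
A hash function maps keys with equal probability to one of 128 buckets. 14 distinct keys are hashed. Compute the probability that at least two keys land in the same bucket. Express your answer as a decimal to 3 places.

It's easier to compute the probability that all 14 are distinct.
P(all distinct) = 128/128 · 127/128 · ··· · 115/128 ≈ 0.478.
So the probability of at least one match is 1 − 0.478 = 0.522.

0.522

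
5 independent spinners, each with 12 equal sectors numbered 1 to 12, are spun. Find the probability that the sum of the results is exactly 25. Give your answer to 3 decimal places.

There are 12^5 = 248832 equally likely outcomes.
The number of ordered 5-tuples from {1,…,12} summing to 25 is 8151.
P(sum = 25) = 8151/248832 = 2717/82944 ≈ 0.033.

0.033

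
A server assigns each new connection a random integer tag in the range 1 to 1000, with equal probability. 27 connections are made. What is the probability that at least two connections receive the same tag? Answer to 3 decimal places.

It's easier to compute the probability that all 27 are distinct.
P(all distinct) = 1000/1000 · 999/1000 · ··· · 974/1000 ≈ 0.702.
So the probability of at least one match is 1 − 0.702 = 0.298.

0.298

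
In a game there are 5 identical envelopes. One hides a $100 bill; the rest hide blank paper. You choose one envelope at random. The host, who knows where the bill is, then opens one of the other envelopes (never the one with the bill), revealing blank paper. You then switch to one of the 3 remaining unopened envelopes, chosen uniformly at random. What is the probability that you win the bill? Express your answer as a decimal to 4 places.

0.2667

Your original envelope holds the bill with probability 1/5, so the other 4 collectively hold it with probability 4/5.
The host can always find an empty envelope to open, so this doesn't change that 4/5; it is now spread over the 3 remaining unopened envelopes.
P(win by switching) = (4/5) · (1/3) = 4/15 ≈ 0.2667.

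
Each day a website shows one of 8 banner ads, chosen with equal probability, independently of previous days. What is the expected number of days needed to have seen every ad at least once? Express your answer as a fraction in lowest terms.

761/35

After i distinct types are collected, each trial gives a new one with probability (8−i)/8, so the expected wait for the next new type is 8/(8−i).
E = 8/8 + 8/7 + 8/6 + 8/5 + 8/4 + 8/3 + 8/2 + 8/1 = 761/35.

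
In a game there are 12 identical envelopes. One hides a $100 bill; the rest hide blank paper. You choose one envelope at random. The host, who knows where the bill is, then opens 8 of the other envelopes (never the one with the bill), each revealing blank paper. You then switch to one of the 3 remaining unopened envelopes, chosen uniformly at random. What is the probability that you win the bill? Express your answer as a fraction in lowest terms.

Your original envelope holds the bill with probability 1/12, so the other 11 collectively hold it with probability 11/12.
The host can always find 8 empty envelopes to open, so the reveals don't change that 11/12; it is now spread over the 3 remaining unopened envelopes.
P(win by switching) = (11/12) · (1/3) = 11/36.

11/36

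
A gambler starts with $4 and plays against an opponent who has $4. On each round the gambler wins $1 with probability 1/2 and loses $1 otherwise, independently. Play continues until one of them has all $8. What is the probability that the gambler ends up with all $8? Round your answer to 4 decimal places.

With a fair step, P(i) = ½P(i−1) + ½P(i+1) with P(0)=0, P(8)=1 has the linear solution P(i) = i/8.
P(4) = 4/8 = 1/2 ≈ 0.5000.

0.5000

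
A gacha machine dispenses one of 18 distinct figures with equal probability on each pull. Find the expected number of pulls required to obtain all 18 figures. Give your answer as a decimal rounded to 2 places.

After i distinct types are collected, each trial gives a new one with probability (18−i)/18, so the expected wait for the next new type is 18/(18−i).
E = 18/18 + 18/17 + 18/16 + 18/15 + 18/14 + 18/13 + 18/12 + 18/11 + 18/10 + 18/9 + 18/8 + 18/7 + 18/6 + 18/5 + 18/4 + 18/3 + 18/2 + 18/1 = 42822903/680680 ≈ 62.91.

62.91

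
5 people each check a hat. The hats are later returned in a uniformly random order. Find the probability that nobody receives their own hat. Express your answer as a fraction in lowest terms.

11/30

This is the derangement probability: permutations of 5 with no fixed point.
D(5) = 5! · (1 − 1/1! + 1/2! − ··· + (−1)^5/5!) = 44.
P = 44/120 = 11/30.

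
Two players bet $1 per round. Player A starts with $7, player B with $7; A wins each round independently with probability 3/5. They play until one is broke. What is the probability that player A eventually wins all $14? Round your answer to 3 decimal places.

0.945

Let r = q/p = (2/5)/(3/5) = 2/3. The recurrence P(i) = p·P(i+1) + q·P(i−1) with P(0)=0, P(14)=1 gives P(i) = (1 − r^i)/(1 − r^14).
P(7) = (1 − (2/3)^7) / (1 − (2/3)^14) = 2187/2315 ≈ 0.945.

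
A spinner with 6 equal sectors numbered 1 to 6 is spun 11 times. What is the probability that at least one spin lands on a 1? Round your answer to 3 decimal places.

0.865

P(no spin lands on a 1) = (5/6)^11 ≈ 0.135.
P(at least one) = 1 − 0.135 = 0.865.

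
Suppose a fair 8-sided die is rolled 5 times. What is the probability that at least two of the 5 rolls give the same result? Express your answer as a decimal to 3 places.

0.795

P(all 5 different) = 8/8 · 7/8 · ··· · 4/8 ≈ 0.205.
P(at least two equal) = 1 − 0.205 = 0.795.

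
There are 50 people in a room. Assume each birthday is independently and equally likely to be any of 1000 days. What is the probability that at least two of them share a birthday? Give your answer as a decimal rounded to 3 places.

It's easier to compute the probability that all 50 are distinct.
P(all distinct) = 1000/1000 · 999/1000 · ··· · 951/1000 ≈ 0.288.
So the probability of at least one match is 1 − 0.288 = 0.712.

0.712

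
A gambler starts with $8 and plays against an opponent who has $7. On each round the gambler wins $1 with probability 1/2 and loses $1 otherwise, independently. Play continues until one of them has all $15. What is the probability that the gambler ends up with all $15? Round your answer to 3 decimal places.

With a fair step, P(i) = ½P(i−1) + ½P(i+1) with P(0)=0, P(15)=1 has the linear solution P(i) = i/15.
P(8) = 8/15 ≈ 0.533.

0.533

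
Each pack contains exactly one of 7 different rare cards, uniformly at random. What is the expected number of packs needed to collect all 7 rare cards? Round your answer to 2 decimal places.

After i distinct types are collected, each trial gives a new one with probability (7−i)/7, so the expected wait for the next new type is 7/(7−i).
E = 7/7 + 7/6 + 7/5 + 7/4 + 7/3 + 7/2 + 7/1 = 363/20 ≈ 18.15.

18.15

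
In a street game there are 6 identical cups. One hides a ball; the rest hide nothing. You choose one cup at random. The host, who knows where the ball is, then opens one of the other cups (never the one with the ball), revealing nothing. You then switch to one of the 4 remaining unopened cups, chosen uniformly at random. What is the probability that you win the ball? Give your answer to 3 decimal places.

Your original cup holds the ball with probability 1/6, so the other 5 collectively hold it with probability 5/6.
The host can always find an empty cup to open, so this doesn't change that 5/6; it is now spread over the 4 remaining unopened cups.
P(win by switching) = (5/6) · (1/4) = 5/24 ≈ 0.208.

0.208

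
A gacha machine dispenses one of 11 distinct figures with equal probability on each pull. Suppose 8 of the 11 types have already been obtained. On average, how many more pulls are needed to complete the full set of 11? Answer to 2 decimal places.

Starting from 8 distinct types, each trial gives a new one with probability (11−i)/11 when i types are held, so the wait for the next new type is 11/(11−i).
E = 11/3 + 11/2 + 11/1 = 121/6 ≈ 20.17.

20.17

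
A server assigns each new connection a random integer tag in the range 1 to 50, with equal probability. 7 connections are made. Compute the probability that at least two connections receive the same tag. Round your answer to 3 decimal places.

It's easier to compute the probability that all 7 are distinct.
P(all distinct) = 50/50 · 49/50 · ··· · 44/50 ≈ 0.644.
So the probability of at least one match is 1 − 0.644 = 0.356.

0.356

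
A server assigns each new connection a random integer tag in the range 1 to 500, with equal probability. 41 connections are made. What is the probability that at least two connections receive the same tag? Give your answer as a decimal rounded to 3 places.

0.815

It's easier to compute the probability that all 41 are distinct.
P(all distinct) = 500/500 · 499/500 · ··· · 460/500 ≈ 0.185.
So the probability of at least one match is 1 − 0.185 = 0.815.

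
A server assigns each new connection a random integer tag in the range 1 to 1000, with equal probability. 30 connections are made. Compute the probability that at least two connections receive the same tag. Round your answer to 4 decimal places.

0.3555

It's easier to compute the probability that all 30 are distinct.
P(all distinct) = 1000/1000 · 999/1000 · ··· · 971/1000 ≈ 0.6445.
So the probability of at least one match is 1 − 0.6445 = 0.3555.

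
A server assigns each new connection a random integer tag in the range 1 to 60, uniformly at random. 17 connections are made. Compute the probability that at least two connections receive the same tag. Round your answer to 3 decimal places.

0.919

It's easier to compute the probability that all 17 are distinct.
P(all distinct) = 60/60 · 59/60 · ··· · 44/60 ≈ 0.081.
So the probability of at least one match is 1 − 0.081 = 0.919.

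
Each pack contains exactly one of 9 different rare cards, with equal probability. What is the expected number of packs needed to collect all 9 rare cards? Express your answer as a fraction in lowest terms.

7129/280

After i distinct types are collected, each trial gives a new one with probability (9−i)/9, so the expected wait for the next new type is 9/(9−i).
E = 9/9 + 9/8 + 9/7 + 9/6 + 9/5 + 9/4 + 9/3 + 9/2 + 9/1 = 7129/280.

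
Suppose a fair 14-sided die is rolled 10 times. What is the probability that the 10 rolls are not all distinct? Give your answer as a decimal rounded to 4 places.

0.9874

P(all 10 different) = 14/14 · 13/14 · ··· · 5/14 ≈ 0.0126.
P(at least two equal) = 1 − 0.0126 = 0.9874.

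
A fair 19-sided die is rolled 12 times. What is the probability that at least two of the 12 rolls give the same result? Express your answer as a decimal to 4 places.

0.9891

P(all 12 different) = 19/19 · 18/19 · ··· · 8/19 ≈ 0.0109.
P(at least two equal) = 1 − 0.0109 = 0.9891.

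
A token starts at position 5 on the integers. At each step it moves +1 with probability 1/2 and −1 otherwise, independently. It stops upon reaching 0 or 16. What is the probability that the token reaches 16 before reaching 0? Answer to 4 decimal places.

With a fair step, P(i) = ½P(i−1) + ½P(i+1) with P(0)=0, P(16)=1 has the linear solution P(i) = i/16.
P(5) = 5/16 ≈ 0.3125.

0.3125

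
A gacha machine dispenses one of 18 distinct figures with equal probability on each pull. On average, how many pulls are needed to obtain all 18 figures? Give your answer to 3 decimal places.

After i distinct types are collected, each trial gives a new one with probability (18−i)/18, so the expected wait for the next new type is 18/(18−i).
E = 18/18 + 18/17 + 18/16 + 18/15 + 18/14 + 18/13 + 18/12 + 18/11 + 18/10 + 18/9 + 18/8 + 18/7 + 18/6 + 18/5 + 18/4 + 18/3 + 18/2 + 18/1 = 42822903/680680 ≈ 62.912.

62.912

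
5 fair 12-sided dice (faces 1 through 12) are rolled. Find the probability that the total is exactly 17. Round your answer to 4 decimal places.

There are 12^5 = 248832 equally likely outcomes.
The number of ordered 5-tuples from {1,…,12} summing to 17 is 1815.
P(sum = 17) = 1815/248832 = 605/82944 ≈ 0.0073.

0.0073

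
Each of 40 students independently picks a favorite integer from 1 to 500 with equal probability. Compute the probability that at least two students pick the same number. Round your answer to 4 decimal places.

It's easier to compute the probability that all 40 are distinct.
P(all distinct) = 500/500 · 499/500 · ··· · 461/500 ≈ 0.2013.
So the probability of at least one match is 1 − 0.2013 = 0.7987.

0.7987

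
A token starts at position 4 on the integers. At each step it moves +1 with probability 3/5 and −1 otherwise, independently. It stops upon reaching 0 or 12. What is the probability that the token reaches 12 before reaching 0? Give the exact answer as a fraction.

Let r = q/p = (2/5)/(3/5) = 2/3. The recurrence P(i) = p·P(i+1) + q·P(i−1) with P(0)=0, P(12)=1 gives P(i) = (1 − r^i)/(1 − r^12).
P(4) = (1 − (2/3)^4) / (1 − (2/3)^12) = 6561/8113.

6561/8113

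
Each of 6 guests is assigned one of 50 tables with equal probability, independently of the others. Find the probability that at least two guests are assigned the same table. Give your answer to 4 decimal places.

0.2678

It's easier to compute the probability that all 6 are distinct.
P(all distinct) = 50/50 · 49/50 · ··· · 45/50 ≈ 0.7322.
So the probability of at least one match is 1 − 0.7322 = 0.2678.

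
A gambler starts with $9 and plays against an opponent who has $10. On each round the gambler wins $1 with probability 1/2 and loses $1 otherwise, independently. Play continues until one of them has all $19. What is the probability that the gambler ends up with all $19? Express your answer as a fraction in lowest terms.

9/19

With a fair step, P(i) = ½P(i−1) + ½P(i+1) with P(0)=0, P(19)=1 has the linear solution P(i) = i/19.
P(9) = 9/19.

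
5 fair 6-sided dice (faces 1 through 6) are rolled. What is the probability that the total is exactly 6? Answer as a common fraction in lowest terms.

5/7776

There are 6^5 = 7776 equally likely outcomes.
The number of ordered 5-tuples from {1,…,6} summing to 6 is 5.
P(sum = 6) = 5/7776.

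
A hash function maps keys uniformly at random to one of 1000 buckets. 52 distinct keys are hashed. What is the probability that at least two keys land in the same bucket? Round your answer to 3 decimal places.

It's easier to compute the probability that all 52 are distinct.
P(all distinct) = 1000/1000 · 999/1000 · ··· · 949/1000 ≈ 0.259.
So the probability of at least one match is 1 − 0.259 = 0.741.

0.741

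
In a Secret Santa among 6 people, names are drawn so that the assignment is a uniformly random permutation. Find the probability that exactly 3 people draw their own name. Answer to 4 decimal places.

0.0556

Choose which 3 of the 6 are fixed: C(6,3) = 20 ways.
The remaining 3 must have no fixed point: D(3) = 2.
P = 20·2/720 = 1/18 ≈ 0.0556.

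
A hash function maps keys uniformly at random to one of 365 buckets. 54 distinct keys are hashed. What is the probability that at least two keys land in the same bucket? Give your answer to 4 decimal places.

It's easier to compute the probability that all 54 are distinct.
P(all distinct) = 365/365 · 364/365 · ··· · 312/365 ≈ 0.0161.
So the probability of at least one match is 1 − 0.0161 = 0.9839.

0.9839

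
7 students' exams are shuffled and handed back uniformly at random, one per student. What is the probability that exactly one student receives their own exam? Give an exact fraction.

53/144

Choose which one is fixed: C(7,1) = 7 ways.
The remaining 6 must have no fixed point: D(6) = 265.
P = 7·265/5040 = 53/144.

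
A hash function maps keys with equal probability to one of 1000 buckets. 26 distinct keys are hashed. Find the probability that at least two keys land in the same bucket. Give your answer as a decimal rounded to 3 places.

0.279

It's easier to compute the probability that all 26 are distinct.
P(all distinct) = 1000/1000 · 999/1000 · ··· · 975/1000 ≈ 0.721.
So the probability of at least one match is 1 − 0.721 = 0.279.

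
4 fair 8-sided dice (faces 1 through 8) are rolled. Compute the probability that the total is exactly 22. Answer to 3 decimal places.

0.060

There are 8^4 = 4096 equally likely outcomes.
The number of ordered 4-tuples from {1,…,8} summing to 22 is 246.
P(sum = 22) = 246/4096 = 123/2048 ≈ 0.060.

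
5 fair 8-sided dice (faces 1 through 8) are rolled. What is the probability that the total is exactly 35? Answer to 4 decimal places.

There are 8^5 = 32768 equally likely outcomes.
The number of ordered 5-tuples from {1,…,8} summing to 35 is 126.
P(sum = 35) = 126/32768 = 63/16384 ≈ 0.0038.

0.0038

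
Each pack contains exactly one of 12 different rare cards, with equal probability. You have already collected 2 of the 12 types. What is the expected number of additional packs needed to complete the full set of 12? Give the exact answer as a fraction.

Starting from 2 distinct types, each trial gives a new one with probability (12−i)/12 when i types are held, so the wait for the next new type is 12/(12−i).
E = 12/10 + 12/9 + 12/8 + 12/7 + 12/6 + 12/5 + 12/4 + 12/3 + 12/2 + 12/1 = 7381/210.

7381/210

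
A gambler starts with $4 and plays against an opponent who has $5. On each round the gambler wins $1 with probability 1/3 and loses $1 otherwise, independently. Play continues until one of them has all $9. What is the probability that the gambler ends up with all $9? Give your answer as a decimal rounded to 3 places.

Let r = q/p = (2/3)/(1/3) = 2. The recurrence P(i) = p·P(i+1) + q·P(i−1) with P(0)=0, P(9)=1 gives P(i) = (1 − r^i)/(1 − r^9).
P(4) = (1 − (2)^4) / (1 − (2)^9) = 15/511 ≈ 0.029.

0.029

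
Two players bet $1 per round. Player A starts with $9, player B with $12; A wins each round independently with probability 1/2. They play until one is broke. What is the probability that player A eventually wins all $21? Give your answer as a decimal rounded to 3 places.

With a fair step, P(i) = ½P(i−1) + ½P(i+1) with P(0)=0, P(21)=1 has the linear solution P(i) = i/21.
P(9) = 9/21 = 3/7 ≈ 0.429.

0.429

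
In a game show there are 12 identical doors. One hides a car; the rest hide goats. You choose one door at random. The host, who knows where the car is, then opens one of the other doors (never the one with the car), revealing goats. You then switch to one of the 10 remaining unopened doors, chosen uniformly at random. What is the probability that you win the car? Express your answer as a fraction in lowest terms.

11/120

Your original door holds the car with probability 1/12, so the other 11 collectively hold it with probability 11/12.
The host can always find an empty door to open, so this doesn't change that 11/12; it is now spread over the 10 remaining unopened doors.
P(win by switching) = (11/12) · (1/10) = 11/120.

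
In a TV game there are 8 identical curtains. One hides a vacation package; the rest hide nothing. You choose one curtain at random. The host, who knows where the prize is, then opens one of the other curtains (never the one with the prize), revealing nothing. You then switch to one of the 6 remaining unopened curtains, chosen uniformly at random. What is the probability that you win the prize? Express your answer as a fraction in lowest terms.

Your original curtain holds the prize with probability 1/8, so the other 7 collectively hold it with probability 7/8.
The host can always find an empty curtain to open, so this doesn't change that 7/8; it is now spread over the 6 remaining unopened curtains.
P(win by switching) = (7/8) · (1/6) = 7/48.

7/48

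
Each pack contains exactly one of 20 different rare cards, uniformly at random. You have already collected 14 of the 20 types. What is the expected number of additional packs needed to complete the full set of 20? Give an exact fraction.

Starting from 14 distinct types, each trial gives a new one with probability (20−i)/20 when i types are held, so the wait for the next new type is 20/(20−i).
E = 20/6 + 20/5 + 20/4 + 20/3 + 20/2 + 20/1 = 49.

49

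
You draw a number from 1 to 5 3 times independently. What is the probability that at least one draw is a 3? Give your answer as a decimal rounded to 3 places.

0.488

P(no draw is a 3) = (4/5)^3 ≈ 0.512.
P(at least one) = 1 − 0.512 = 0.488.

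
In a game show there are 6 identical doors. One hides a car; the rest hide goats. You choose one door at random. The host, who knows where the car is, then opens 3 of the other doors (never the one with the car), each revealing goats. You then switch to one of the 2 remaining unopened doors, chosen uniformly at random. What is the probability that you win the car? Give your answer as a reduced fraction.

5/12

Your original door holds the car with probability 1/6, so the other 5 collectively hold it with probability 5/6.
The host can always find 3 empty doors to open, so the reveals don't change that 5/6; it is now spread over the 2 remaining unopened doors.
P(win by switching) = (5/6) · (1/2) = 5/12.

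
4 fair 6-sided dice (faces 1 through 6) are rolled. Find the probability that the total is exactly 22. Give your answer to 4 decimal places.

There are 6^4 = 1296 equally likely outcomes.
The number of ordered 4-tuples from {1,…,6} summing to 22 is 10.
P(sum = 22) = 10/1296 = 5/648 ≈ 0.0077.

0.0077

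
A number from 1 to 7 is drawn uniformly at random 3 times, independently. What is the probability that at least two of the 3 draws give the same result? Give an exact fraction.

P(all 3 different) = 7/7 · 6/7 · ··· · 5/7 = 30/49.
P(at least two equal) = 1 − 30/49 = 19/49.

19/49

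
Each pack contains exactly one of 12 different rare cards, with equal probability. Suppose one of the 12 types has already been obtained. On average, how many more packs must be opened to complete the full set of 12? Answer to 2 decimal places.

Starting from 1 distinct type, each trial gives a new one with probability (12−i)/12 when i types are held, so the wait for the next new type is 12/(12−i).
E = 12/11 + 12/10 + 12/9 + 12/8 + 12/7 + 12/6 + 12/5 + 12/4 + 12/3 + 12/2 + 12/1 = 83711/2310 ≈ 36.24.

36.24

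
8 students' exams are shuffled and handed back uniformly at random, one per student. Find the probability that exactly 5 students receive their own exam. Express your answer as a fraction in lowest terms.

1/360

Choose which 5 of the 8 are fixed: C(8,5) = 56 ways.
The remaining 3 must have no fixed point: D(3) = 2.
P = 56·2/40320 = 1/360.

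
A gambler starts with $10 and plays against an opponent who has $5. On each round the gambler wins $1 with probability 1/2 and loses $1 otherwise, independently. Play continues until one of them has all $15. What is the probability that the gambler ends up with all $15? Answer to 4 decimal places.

0.6667

With a fair step, P(i) = ½P(i−1) + ½P(i+1) with P(0)=0, P(15)=1 has the linear solution P(i) = i/15.
P(10) = 10/15 = 2/3 ≈ 0.6667.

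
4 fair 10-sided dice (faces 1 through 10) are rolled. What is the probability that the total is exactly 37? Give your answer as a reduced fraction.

There are 10^4 = 10000 equally likely outcomes.
The number of ordered 4-tuples from {1,…,10} summing to 37 is 20.
P(sum = 37) = 20/10000 = 1/500.

1/500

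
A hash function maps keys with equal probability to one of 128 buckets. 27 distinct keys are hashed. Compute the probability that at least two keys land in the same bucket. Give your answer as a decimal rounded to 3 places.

0.948

It's easier to compute the probability that all 27 are distinct.
P(all distinct) = 128/128 · 127/128 · ··· · 102/128 ≈ 0.052.
So the probability of at least one match is 1 − 0.052 = 0.948.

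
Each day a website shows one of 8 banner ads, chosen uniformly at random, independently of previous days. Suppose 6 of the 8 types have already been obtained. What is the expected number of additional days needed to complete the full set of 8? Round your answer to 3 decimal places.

Starting from 6 distinct types, each trial gives a new one with probability (8−i)/8 when i types are held, so the wait for the next new type is 8/(8−i).
E = 8/2 + 8/1 = 12 ≈ 12.000.

12.000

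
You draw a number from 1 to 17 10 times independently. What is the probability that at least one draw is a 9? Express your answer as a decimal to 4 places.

P(no draw is a 9) = (16/17)^10 ≈ 0.5454.
P(at least one) = 1 − 0.5454 = 0.4546.

0.4546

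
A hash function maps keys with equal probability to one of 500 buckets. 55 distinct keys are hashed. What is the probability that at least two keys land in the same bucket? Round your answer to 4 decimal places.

It's easier to compute the probability that all 55 are distinct.
P(all distinct) = 500/500 · 499/500 · ··· · 446/500 ≈ 0.0458.
So the probability of at least one match is 1 − 0.0458 = 0.9542.

0.9542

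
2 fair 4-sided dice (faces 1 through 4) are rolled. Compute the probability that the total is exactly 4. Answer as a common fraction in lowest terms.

There are 4^2 = 16 equally likely outcomes.
The number of ordered 2-tuples from {1,…,4} summing to 4 is 3.
P(sum = 4) = 3/16.

3/16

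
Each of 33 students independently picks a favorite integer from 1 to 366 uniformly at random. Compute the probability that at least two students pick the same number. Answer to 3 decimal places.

It's easier to compute the probability that all 33 are distinct.
P(all distinct) = 366/366 · 365/366 · ··· · 334/366 ≈ 0.226.
So the probability of at least one match is 1 − 0.226 = 0.774.

0.774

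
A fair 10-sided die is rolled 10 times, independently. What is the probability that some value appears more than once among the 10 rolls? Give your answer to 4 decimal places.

0.9996

P(all 10 different) = 10/10 · 9/10 · ··· · 1/10 ≈ 0.0004.
P(at least two equal) = 1 − 0.0004 = 0.9996.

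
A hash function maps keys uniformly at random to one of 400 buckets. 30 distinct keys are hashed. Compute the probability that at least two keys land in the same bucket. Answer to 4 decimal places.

0.6722

It's easier to compute the probability that all 30 are distinct.
P(all distinct) = 400/400 · 399/400 · ··· · 371/400 ≈ 0.3278.
So the probability of at least one match is 1 − 0.3278 = 0.6722.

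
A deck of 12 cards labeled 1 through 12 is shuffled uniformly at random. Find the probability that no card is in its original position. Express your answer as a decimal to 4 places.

This is the derangement probability: permutations of 12 with no fixed point.
D(12) = 12! · (1 − 1/1! + 1/2! − ··· + (−1)^12/12!) = 176214841.
P = 176214841/479001600 = 16019531/43545600 ≈ 0.3679.

0.3679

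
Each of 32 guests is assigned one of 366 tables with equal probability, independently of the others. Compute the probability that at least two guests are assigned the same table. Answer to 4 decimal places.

It's easier to compute the probability that all 32 are distinct.
P(all distinct) = 366/366 · 365/366 · ··· · 335/366 ≈ 0.2476.
So the probability of at least one match is 1 − 0.2476 = 0.7524.

0.7524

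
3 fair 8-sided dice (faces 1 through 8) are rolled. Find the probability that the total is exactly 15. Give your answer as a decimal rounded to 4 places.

0.0898

There are 8^3 = 512 equally likely outcomes.
The number of ordered 3-tuples from {1,…,8} summing to 15 is 46.
P(sum = 15) = 46/512 = 23/256 ≈ 0.0898.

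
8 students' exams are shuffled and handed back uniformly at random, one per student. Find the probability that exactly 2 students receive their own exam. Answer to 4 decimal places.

Choose which 2 of the 8 are fixed: C(8,2) = 28 ways.
The remaining 6 must have no fixed point: D(6) = 265.
P = 28·265/40320 = 53/288 ≈ 0.1840.

0.1840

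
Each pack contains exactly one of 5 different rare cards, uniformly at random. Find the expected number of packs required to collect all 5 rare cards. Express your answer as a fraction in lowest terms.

137/12

After i distinct types are collected, each trial gives a new one with probability (5−i)/5, so the expected wait for the next new type is 5/(5−i).
E = 5/5 + 5/4 + 5/3 + 5/2 + 5/1 = 137/12.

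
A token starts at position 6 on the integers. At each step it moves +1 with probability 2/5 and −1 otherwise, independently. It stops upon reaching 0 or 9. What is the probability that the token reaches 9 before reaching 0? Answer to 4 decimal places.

0.2775

Let r = q/p = (3/5)/(2/5) = 3/2. The recurrence P(i) = p·P(i+1) + q·P(i−1) with P(0)=0, P(9)=1 gives P(i) = (1 − r^i)/(1 − r^9).
P(6) = (1 − (3/2)^6) / (1 − (3/2)^9) = 280/1009 ≈ 0.2775.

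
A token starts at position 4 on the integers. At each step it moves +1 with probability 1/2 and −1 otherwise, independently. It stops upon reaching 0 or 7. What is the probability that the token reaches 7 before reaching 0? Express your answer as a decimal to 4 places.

0.5714

With a fair step, P(i) = ½P(i−1) + ½P(i+1) with P(0)=0, P(7)=1 has the linear solution P(i) = i/7.
P(4) = 4/7 ≈ 0.5714.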